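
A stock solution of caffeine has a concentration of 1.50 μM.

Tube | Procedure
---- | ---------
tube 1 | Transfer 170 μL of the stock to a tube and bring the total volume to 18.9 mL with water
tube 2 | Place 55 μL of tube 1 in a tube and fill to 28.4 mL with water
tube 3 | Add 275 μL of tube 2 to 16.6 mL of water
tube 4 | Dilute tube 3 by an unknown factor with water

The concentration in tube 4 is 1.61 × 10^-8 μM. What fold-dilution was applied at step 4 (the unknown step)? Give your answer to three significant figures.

Step 1: 170 μL brought to 18.9 mL → factor 18900/170 = 111.18
Step 2: 55 μL brought to 28.4 mL → factor 28400/55 = 516.36
Step 3: 275 μL + 16.6 mL = 16875 μL total → factor 16875/275 = 61.364
Step 4: unknown factor x
Product of known-step factors = 3.5227 × 10^6
Overall factor = 1.50 μM / (1.61 × 10^-8 μM) = 9.3168 × 10^7
x = 9.3168 × 10^7 / 3.5227 × 10^6 = 26.4

26.4-fold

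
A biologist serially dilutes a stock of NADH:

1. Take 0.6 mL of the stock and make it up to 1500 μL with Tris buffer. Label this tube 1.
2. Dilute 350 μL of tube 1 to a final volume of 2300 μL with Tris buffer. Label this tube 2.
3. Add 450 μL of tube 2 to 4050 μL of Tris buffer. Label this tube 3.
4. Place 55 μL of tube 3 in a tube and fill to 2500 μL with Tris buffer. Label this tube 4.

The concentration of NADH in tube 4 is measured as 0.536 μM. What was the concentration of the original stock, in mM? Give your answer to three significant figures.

4.00 mM

Step 1: 0.6 mL brought to 1500 μL → factor 1.5/0.6 = 2.5
Step 2: 350 μL brought to 2300 μL → factor 2300/350 = 6.5714
Step 3: 450 μL + 4050 μL = 4500 μL total → factor 4500/450 = 10
Step 4: 55 μL brought to 2500 μL → factor 2500/55 = 45.455
Overall dilution factor = 2.5 × 6.5714 × 10 × 45.455 = 7467.5
Stock = 0.536 μM × 7467.5 = 4003 μM = 4.00 mM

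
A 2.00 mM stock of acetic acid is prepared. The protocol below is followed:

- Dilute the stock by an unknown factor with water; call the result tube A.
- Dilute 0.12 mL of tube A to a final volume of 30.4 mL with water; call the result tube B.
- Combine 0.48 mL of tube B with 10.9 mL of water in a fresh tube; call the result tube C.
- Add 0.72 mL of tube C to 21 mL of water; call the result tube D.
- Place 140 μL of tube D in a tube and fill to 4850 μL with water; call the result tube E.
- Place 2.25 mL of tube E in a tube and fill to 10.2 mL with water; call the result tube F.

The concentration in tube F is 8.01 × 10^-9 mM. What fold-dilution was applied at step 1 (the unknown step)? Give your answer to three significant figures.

8.77-fold

Step 1: unknown factor x
Step 2: 0.12 mL brought to 30.4 mL → factor 30.4/0.12 = 253.33
Step 3: 0.48 mL + 10.9 mL = 11.38 mL total → factor 11.38/0.48 = 23.708
Step 4: 0.72 mL + 21 mL = 21.72 mL total → factor 21.72/0.72 = 30.167
Step 5: 140 μL brought to 4850 μL → factor 4850/140 = 34.643
Step 6: 2.25 mL brought to 10.2 mL → factor 10.2/2.25 = 4.5333
Product of known-step factors = 2.8455 × 10^7
Overall factor = 2.00 mM / (8.01 × 10^-9 mM) = 2.4969 × 10^8
x = 2.4969 × 10^8 / 2.8455 × 10^7 = 8.77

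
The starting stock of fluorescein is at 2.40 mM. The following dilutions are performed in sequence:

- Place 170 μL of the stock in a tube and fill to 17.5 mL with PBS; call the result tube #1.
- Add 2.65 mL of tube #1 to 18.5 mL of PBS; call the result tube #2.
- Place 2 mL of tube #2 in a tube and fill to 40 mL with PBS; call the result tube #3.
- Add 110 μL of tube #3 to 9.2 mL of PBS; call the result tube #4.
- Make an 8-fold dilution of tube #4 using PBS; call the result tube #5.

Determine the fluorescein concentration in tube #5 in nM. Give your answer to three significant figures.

Step 1: 170 μL brought to 17.5 mL → factor 17500/170 = 102.94
Step 2: 2.65 mL + 18.5 mL = 21.15 mL total → factor 21.15/2.65 = 7.9811
Step 3: 2 mL brought to 40 mL → factor 40/2 = 20
Step 4: 110 μL + 9.2 mL = 9310 μL total → factor 9310/110 = 84.636
Step 5: 8-fold → factor 8
Overall dilution factor = 102.94 × 7.9811 × 20 × 84.636 × 8 = 1.1126 × 10^7
Final = 2.40 mM / 1.1126 × 10^7 = 2.157 × 10^-7 mM = 0.216 nM

0.216 nM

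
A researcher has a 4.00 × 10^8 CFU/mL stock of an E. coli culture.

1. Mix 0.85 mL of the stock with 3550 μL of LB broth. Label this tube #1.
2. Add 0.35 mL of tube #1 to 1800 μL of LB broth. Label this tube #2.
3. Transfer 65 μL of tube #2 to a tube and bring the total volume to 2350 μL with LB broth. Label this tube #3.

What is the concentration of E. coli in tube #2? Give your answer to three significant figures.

Step 1: 0.85 mL + 3550 μL = 4.4 mL total → factor 4.4/0.85 = 5.1765
Step 2: 0.35 mL + 1800 μL = 2.15 mL total → factor 2.15/0.35 = 6.1429
Dilution factor through tube #2 = 5.1765 × 6.1429 = 31.798
[tube #2] = 4.00 × 10^8 CFU/mL / 31.798 = 1.26 × 10^7 CFU/mL

1.26 × 10^7 CFU/mL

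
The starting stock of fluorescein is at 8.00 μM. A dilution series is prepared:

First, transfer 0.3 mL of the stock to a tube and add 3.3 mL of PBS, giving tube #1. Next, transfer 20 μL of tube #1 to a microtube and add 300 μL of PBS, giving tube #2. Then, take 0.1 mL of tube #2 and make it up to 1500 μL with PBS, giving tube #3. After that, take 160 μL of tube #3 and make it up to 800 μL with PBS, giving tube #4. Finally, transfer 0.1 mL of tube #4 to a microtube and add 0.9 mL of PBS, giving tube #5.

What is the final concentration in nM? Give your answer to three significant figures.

0.0556 nM

Step 1: 0.3 mL + 3.3 mL = 3.6 mL total → factor 3.6/0.3 = 12
Step 2: 20 μL + 300 μL = 320 μL total → factor 320/20 = 16
Step 3: 0.1 mL brought to 1500 μL → factor 1.5/0.1 = 15
Step 4: 160 μL brought to 800 μL → factor 800/160 = 5
Step 5: 0.1 mL + 0.9 mL = 1 mL total → factor 1/0.1 = 10
Overall dilution factor = 12 × 16 × 15 × 5 × 10 = 1.44 × 10^5
Final = 8.00 μM / 1.44 × 10^5 = 5.556 × 10^-5 μM = 0.0556 nM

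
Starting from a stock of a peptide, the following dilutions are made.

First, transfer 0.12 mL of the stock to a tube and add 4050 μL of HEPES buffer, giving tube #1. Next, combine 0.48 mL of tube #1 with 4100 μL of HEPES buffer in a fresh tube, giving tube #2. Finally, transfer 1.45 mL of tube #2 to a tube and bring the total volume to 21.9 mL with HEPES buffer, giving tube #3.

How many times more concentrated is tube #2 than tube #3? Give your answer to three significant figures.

15.1

Step 1: 0.12 mL + 4050 μL = 4.17 mL total → factor 4.17/0.12 = 34.75
Step 2: 0.48 mL + 4100 μL = 4.58 mL total → factor 4.58/0.48 = 9.5417
Step 3: 1.45 mL brought to 21.9 mL → factor 21.9/1.45 = 15.103
Dilution factor to tube #2 = 331.57; to tube #3 = 5007.9
[tube #2]/[tube #3] = (factor to tube #3)/(factor to tube #2) = 5007.9/331.57 = 15.1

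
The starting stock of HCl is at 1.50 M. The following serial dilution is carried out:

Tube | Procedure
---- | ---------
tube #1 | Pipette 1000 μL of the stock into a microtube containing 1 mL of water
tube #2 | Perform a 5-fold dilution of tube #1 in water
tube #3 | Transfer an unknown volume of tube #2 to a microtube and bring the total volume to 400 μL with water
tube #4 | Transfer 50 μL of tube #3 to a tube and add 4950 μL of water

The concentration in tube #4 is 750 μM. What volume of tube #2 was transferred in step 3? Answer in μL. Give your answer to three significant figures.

200 μL

Step 1: 1000 μL + 1 mL = 2000 μL total → factor 2000/1000 = 2
Step 2: 5-fold → factor 5
Step 3: v brought to 400 μL → factor = 400 μL/v
Step 4: 50 μL + 4950 μL = 5000 μL total → factor 5000/50 = 100
Product of known-step factors = 1000
Overall factor = 1.50 M / (750 μM) = 2000
Step-3 factor = 2000 / 1000 = 2
v = 400 μL / 2 = 200 μL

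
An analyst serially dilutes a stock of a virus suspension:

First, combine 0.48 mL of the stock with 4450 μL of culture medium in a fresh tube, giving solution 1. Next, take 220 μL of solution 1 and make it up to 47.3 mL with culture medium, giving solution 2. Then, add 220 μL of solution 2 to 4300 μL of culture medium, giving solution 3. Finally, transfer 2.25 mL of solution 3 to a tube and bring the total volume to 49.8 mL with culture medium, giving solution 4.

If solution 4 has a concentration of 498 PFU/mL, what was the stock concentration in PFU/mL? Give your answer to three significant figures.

Step 1: 0.48 mL + 4450 μL = 4.93 mL total → factor 4.93/0.48 = 10.271
Step 2: 220 μL brought to 47.3 mL → factor 47300/220 = 215
Step 3: 220 μL + 4300 μL = 4520 μL total → factor 4520/220 = 20.545
Step 4: 2.25 mL brought to 49.8 mL → factor 49.8/2.25 = 22.133
Overall dilution factor = 10.271 × 215 × 20.545 × 22.133 = 1.0042 × 10^6
Stock = 498 PFU/mL × 1.0042 × 10^6 = 5.00 × 10^8 PFU/mL

5.00 × 10^8 PFU/mL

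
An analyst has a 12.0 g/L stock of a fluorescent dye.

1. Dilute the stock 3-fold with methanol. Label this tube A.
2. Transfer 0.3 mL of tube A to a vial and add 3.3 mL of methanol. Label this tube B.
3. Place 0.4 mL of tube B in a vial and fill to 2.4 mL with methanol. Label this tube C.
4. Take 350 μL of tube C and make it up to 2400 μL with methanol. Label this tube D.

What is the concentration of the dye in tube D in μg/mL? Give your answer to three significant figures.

8.10 μg/mL

Step 1: 3-fold → factor 3
Step 2: 0.3 mL + 3.3 mL = 3.6 mL total → factor 3.6/0.3 = 12
Step 3: 0.4 mL brought to 2.4 mL → factor 2.4/0.4 = 6
Step 4: 350 μL brought to 2400 μL → factor 2400/350 = 6.8571
Overall dilution factor = 3 × 12 × 6 × 6.8571 = 1481.1
Final = 12.0 g/L / 1481.1 = 0.008102 g/L = 8.10 μg/mL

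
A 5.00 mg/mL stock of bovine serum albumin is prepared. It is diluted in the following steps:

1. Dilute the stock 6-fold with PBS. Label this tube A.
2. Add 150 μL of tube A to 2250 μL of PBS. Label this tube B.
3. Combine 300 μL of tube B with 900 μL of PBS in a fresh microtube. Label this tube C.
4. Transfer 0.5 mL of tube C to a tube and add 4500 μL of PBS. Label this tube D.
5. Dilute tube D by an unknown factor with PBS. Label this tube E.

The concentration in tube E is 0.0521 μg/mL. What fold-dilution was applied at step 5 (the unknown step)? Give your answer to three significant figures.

25.0-fold

Step 1: 6-fold → factor 6
Step 2: 150 μL + 2250 μL = 2400 μL total → factor 2400/150 = 16
Step 3: 300 μL + 900 μL = 1200 μL total → factor 1200/300 = 4
Step 4: 0.5 mL + 4500 μL = 5 mL total → factor 5/0.5 = 10
Step 5: unknown factor x
Product of known-step factors = 3840
Overall factor = 5.00 mg/mL / (0.0521 μg/mL) = 95969
x = 95969 / 3840 = 25.0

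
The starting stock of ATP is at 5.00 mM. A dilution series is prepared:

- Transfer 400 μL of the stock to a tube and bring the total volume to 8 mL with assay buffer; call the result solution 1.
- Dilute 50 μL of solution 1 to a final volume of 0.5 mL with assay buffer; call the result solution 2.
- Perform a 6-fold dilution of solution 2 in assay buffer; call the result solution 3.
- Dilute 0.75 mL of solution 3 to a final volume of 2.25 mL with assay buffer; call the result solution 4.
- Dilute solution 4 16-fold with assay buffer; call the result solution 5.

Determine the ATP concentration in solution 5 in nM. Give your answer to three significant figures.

Step 1: 400 μL brought to 8 mL → factor 8000/400 = 20
Step 2: 50 μL brought to 0.5 mL → factor 500/50 = 10
Step 3: 6-fold → factor 6
Step 4: 0.75 mL brought to 2.25 mL → factor 2.25/0.75 = 3
Step 5: 16-fold → factor 16
Overall dilution factor = 20 × 10 × 6 × 3 × 16 = 57600
Final = 5.00 mM / 57600 = 8.681 × 10^-5 mM = 86.8 nM

86.8 nM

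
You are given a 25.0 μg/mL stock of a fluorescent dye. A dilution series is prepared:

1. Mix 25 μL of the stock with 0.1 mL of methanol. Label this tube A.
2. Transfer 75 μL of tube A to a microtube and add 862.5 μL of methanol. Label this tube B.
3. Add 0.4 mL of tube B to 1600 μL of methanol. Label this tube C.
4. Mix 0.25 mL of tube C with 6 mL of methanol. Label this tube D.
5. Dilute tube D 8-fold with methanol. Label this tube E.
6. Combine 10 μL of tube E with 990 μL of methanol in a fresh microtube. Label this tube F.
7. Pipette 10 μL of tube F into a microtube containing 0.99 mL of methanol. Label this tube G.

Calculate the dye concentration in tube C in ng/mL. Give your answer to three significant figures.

Step 1: 25 μL + 0.1 mL = 125 μL total → factor 125/25 = 5
Step 2: 75 μL + 862.5 μL = 937.5 μL total → factor 937.5/75 = 12.5
Step 3: 0.4 mL + 1600 μL = 2 mL total → factor 2/0.4 = 5
Dilution factor through tube C = 5 × 12.5 × 5 = 312.5
[tube C] = 25.0 μg/mL / 312.5 = 0.08000 μg/mL = 80.0 ng/mL

80.0 ng/mL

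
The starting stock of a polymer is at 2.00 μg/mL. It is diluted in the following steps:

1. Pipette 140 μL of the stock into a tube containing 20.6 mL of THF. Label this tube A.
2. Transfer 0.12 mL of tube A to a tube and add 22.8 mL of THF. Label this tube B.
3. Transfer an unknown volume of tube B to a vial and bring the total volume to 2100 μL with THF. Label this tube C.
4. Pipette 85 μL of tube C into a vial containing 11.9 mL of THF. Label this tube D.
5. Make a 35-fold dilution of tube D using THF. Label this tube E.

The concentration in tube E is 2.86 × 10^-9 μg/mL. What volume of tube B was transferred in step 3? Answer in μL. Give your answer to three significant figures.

419 μL

Step 1: 140 μL + 20.6 mL = 20740 μL total → factor 20740/140 = 148.14
Step 2: 0.12 mL + 22.8 mL = 22.92 mL total → factor 22.92/0.12 = 191
Step 3: v brought to 2100 μL → factor = 2100 μL/v
Step 4: 85 μL + 11.9 mL = 11985 μL total → factor 11985/85 = 141
Step 5: 35-fold → factor 35
Product of known-step factors = 1.3964 × 10^8
Overall factor = 2.00 μg/mL / (2.86 × 10^-9 μg/mL) = 6.993 × 10^8
Step-3 factor = 6.993 × 10^8 / 1.3964 × 10^8 = 5.008
v = 2100 μL / 5.008 = 419 μL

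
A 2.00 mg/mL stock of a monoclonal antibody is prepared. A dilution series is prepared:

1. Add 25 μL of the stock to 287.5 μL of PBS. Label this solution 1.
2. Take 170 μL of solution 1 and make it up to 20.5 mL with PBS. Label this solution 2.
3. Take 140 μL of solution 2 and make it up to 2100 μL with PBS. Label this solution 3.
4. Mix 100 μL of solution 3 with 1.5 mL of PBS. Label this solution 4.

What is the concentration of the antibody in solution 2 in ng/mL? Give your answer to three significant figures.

Step 1: 25 μL + 287.5 μL = 312.5 μL total → factor 312.5/25 = 12.5
Step 2: 170 μL brought to 20.5 mL → factor 20500/170 = 120.59
Dilution factor through solution 2 = 12.5 × 120.59 = 1507.4
[solution 2] = 2.00 mg/mL / 1507.4 = 0.001327 mg/mL = 1.33 × 10^3 ng/mL

1.33 × 10^3 ng/mL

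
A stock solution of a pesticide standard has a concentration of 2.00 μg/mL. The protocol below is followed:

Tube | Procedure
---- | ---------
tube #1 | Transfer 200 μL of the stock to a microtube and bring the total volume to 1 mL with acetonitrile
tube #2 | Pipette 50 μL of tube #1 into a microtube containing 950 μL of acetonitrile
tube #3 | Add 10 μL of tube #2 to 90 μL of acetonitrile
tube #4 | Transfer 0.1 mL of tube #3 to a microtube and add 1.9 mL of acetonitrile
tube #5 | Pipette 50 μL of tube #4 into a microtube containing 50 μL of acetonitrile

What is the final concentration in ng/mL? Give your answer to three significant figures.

Step 1: 200 μL brought to 1 mL → factor 1000/200 = 5
Step 2: 50 μL + 950 μL = 1000 μL total → factor 1000/50 = 20
Step 3: 10 μL + 90 μL = 100 μL total → factor 100/10 = 10
Step 4: 0.1 mL + 1.9 mL = 2 mL total → factor 2/0.1 = 20
Step 5: 50 μL + 50 μL = 100 μL total → factor 100/50 = 2
Overall dilution factor = 5 × 20 × 10 × 20 × 2 = 40000
Final = 2.00 μg/mL / 40000 = 5.000 × 10^-5 μg/mL = 0.0500 ng/mL

0.0500 ng/mL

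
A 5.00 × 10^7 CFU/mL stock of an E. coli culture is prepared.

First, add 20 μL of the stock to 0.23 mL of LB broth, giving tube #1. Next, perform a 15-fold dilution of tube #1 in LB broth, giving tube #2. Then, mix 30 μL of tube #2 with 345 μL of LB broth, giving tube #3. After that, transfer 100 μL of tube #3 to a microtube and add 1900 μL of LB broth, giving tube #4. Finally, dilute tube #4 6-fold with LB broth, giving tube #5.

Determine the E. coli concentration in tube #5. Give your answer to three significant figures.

178 CFU/mL

Step 1: 20 μL + 0.23 mL = 250 μL total → factor 250/20 = 12.5
Step 2: 15-fold → factor 15
Step 3: 30 μL + 345 μL = 375 μL total → factor 375/30 = 12.5
Step 4: 100 μL + 1900 μL = 2000 μL total → factor 2000/100 = 20
Step 5: 6-fold → factor 6
Overall dilution factor = 12.5 × 15 × 12.5 × 20 × 6 = 2.8125 × 10^5
Final = 5.00 × 10^7 CFU/mL / 2.8125 × 10^5 = 178 CFU/mL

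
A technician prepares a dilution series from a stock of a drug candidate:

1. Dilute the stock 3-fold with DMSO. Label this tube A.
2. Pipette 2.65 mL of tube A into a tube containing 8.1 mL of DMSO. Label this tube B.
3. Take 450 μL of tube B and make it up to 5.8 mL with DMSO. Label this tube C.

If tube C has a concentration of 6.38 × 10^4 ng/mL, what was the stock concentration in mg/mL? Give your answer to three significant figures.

Step 1: 3-fold → factor 3
Step 2: 2.65 mL + 8.1 mL = 10.75 mL total → factor 10.75/2.65 = 4.0566
Step 3: 450 μL brought to 5.8 mL → factor 5800/450 = 12.889
Overall dilution factor = 3 × 4.0566 × 12.889 = 156.86
Stock = 6.38 × 10^4 ng/mL × 156.86 = 1.001 × 10^7 ng/mL = 10.0 mg/mL

10.0 mg/mL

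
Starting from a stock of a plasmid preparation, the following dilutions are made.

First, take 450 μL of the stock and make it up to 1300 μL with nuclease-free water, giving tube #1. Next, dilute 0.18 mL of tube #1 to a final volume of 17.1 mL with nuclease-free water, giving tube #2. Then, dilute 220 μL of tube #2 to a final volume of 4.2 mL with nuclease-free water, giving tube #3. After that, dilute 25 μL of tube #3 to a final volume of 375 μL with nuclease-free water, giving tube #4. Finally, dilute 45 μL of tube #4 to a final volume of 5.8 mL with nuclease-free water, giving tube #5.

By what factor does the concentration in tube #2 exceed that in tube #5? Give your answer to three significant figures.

Step 1: 450 μL brought to 1300 μL → factor 1300/450 = 2.8889
Step 2: 0.18 mL brought to 17.1 mL → factor 17.1/0.18 = 95
Step 3: 220 μL brought to 4.2 mL → factor 4200/220 = 19.091
Step 4: 25 μL brought to 375 μL → factor 375/25 = 15
Step 5: 45 μL brought to 5.8 mL → factor 5800/45 = 128.89
Dilution factor to tube #2 = 274.44; to tube #5 = 1.0129 × 10^7
[tube #2]/[tube #5] = (factor to tube #5)/(factor to tube #2) = 1.0129 × 10^7/274.44 = 3.69 × 10^4

3.69 × 10^4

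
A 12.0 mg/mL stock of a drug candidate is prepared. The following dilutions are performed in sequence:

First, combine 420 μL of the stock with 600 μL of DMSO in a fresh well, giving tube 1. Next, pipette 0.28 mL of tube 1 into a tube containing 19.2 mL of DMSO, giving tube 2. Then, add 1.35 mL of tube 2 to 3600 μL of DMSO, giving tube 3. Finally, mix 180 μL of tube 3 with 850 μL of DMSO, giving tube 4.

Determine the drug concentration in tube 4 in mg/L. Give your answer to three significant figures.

Step 1: 420 μL + 600 μL = 1020 μL total → factor 1020/420 = 2.4286
Step 2: 0.28 mL + 19.2 mL = 19.48 mL total → factor 19.48/0.28 = 69.571
Step 3: 1.35 mL + 3600 μL = 4.95 mL total → factor 4.95/1.35 = 3.6667
Step 4: 180 μL + 850 μL = 1030 μL total → factor 1030/180 = 5.7222
Overall dilution factor = 2.4286 × 69.571 × 3.6667 × 5.7222 = 3545
Final = 12.0 mg/mL / 3545 = 0.003385 mg/mL = 3.39 mg/L

3.39 mg/L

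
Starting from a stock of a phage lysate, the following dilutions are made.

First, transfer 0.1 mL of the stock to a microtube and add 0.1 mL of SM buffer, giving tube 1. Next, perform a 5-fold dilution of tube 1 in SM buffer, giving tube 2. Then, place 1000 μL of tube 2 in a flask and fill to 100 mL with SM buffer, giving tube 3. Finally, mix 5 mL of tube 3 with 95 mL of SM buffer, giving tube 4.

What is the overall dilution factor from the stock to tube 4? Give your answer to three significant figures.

2.00 × 10^4

Step 1: 0.1 mL + 0.1 mL = 0.2 mL total → factor 0.2/0.1 = 2
Step 2: 5-fold → factor 5
Step 3: 1000 μL brought to 100 mL → factor 1 × 10^5/1000 = 100
Step 4: 5 mL + 95 mL = 100 mL total → factor 100/5 = 20
Overall dilution factor = 2 × 5 × 100 × 20 = 20000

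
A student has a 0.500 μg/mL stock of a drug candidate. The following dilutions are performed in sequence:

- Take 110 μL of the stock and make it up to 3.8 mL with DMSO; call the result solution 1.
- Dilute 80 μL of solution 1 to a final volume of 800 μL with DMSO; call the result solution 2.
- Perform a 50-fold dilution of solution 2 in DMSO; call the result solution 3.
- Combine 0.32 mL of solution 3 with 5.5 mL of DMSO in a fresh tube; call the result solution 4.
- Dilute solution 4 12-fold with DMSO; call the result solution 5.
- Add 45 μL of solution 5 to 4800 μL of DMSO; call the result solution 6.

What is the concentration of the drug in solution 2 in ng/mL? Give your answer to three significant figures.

Step 1: 110 μL brought to 3.8 mL → factor 3800/110 = 34.545
Step 2: 80 μL brought to 800 μL → factor 800/80 = 10
Dilution factor through solution 2 = 34.545 × 10 = 345.45
[solution 2] = 0.500 μg/mL / 345.45 = 0.001447 μg/mL = 1.45 ng/mL

1.45 ng/mL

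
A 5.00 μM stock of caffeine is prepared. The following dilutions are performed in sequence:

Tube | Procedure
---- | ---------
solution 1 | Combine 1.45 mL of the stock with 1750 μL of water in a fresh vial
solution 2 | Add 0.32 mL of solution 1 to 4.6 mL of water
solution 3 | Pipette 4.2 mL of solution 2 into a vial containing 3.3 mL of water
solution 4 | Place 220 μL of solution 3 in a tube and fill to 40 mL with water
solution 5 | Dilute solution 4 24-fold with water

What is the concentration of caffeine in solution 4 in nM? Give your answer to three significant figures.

0.454 nM

Step 1: 1.45 mL + 1750 μL = 3.2 mL total → factor 3.2/1.45 = 2.2069
Step 2: 0.32 mL + 4.6 mL = 4.92 mL total → factor 4.92/0.32 = 15.375
Step 3: 4.2 mL + 3.3 mL = 7.5 mL total → factor 7.5/4.2 = 1.7857
Step 4: 220 μL brought to 40 mL → factor 40000/220 = 181.82
Dilution factor through solution 4 = 2.2069 × 15.375 × 1.7857 × 181.82 = 11017
[solution 4] = 5.00 μM / 11017 = 0.0004539 μM = 0.454 nM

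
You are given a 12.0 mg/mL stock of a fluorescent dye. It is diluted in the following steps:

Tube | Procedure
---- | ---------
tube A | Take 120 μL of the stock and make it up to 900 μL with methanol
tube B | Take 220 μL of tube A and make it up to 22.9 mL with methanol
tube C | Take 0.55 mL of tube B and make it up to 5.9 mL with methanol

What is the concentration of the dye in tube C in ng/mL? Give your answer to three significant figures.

Step 1: 120 μL brought to 900 μL → factor 900/120 = 7.5
Step 2: 220 μL brought to 22.9 mL → factor 22900/220 = 104.09
Step 3: 0.55 mL brought to 5.9 mL → factor 5.9/0.55 = 10.727
Overall dilution factor = 7.5 × 104.09 × 10.727 = 8374.6
Final = 12.0 mg/mL / 8374.6 = 0.001433 mg/mL = 1.43 × 10^3 ng/mL

1.43 × 10^3 ng/mL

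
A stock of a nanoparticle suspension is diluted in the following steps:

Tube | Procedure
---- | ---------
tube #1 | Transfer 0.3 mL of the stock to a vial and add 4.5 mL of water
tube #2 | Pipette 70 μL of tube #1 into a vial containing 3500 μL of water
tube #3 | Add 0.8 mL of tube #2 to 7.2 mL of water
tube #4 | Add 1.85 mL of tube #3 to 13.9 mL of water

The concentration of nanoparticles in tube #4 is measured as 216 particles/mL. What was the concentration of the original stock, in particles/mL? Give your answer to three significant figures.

1.50 × 10^7 particles/mL

Step 1: 0.3 mL + 4.5 mL = 4.8 mL total → factor 4.8/0.3 = 16
Step 2: 70 μL + 3500 μL = 3570 μL total → factor 3570/70 = 51
Step 3: 0.8 mL + 7.2 mL = 8 mL total → factor 8/0.8 = 10
Step 4: 1.85 mL + 13.9 mL = 15.75 mL total → factor 15.75/1.85 = 8.5135
Overall dilution factor = 16 × 51 × 10 × 8.5135 = 69470
Stock = 216 particles/mL × 69470 = 1.50 × 10^7 particles/mL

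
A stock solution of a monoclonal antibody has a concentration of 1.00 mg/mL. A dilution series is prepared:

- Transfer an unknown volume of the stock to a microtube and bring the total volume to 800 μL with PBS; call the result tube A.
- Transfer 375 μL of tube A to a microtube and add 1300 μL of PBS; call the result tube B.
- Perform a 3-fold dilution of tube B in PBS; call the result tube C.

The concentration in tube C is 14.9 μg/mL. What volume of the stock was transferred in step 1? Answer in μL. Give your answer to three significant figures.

Step 1: v brought to 800 μL → factor = 800 μL/v
Step 2: 375 μL + 1300 μL = 1675 μL total → factor 1675/375 = 4.4667
Step 3: 3-fold → factor 3
Product of known-step factors = 13.4
Overall factor = 1.00 mg/mL / (14.9 μg/mL) = 67.114
Step-1 factor = 67.114 / 13.4 = 5.0085
v = 800 μL / 5.0085 = 160 μL

160 μL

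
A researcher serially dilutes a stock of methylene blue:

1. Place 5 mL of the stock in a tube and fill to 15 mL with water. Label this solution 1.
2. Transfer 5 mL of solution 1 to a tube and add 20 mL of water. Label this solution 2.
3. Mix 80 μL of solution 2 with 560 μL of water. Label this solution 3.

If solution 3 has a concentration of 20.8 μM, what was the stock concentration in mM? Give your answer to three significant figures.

2.50 mM

Step 1: 5 mL brought to 15 mL → factor 15/5 = 3
Step 2: 5 mL + 20 mL = 25 mL total → factor 25/5 = 5
Step 3: 80 μL + 560 μL = 640 μL total → factor 640/80 = 8
Overall dilution factor = 3 × 5 × 8 = 120
Stock = 20.8 μM × 120 = 2496 μM = 2.50 mM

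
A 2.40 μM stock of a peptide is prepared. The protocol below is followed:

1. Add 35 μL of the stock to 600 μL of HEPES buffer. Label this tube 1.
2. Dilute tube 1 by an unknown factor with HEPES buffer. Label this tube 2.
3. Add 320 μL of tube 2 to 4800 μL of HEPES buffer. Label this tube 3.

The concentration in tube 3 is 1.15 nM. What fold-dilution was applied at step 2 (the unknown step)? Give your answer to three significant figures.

Step 1: 35 μL + 600 μL = 635 μL total → factor 635/35 = 18.143
Step 2: unknown factor x
Step 3: 320 μL + 4800 μL = 5120 μL total → factor 5120/320 = 16
Product of known-step factors = 290.29
Overall factor = 2.40 μM / (1.15 nM) = 2087
x = 2087 / 290.29 = 7.19

7.19-fold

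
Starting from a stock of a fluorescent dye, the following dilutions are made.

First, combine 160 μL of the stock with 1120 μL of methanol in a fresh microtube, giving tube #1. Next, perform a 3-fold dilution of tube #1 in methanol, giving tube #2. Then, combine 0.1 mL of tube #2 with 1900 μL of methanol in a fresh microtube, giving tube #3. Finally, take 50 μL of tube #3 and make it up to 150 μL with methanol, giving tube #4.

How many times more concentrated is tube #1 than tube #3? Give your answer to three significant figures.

60.0

Step 1: 160 μL + 1120 μL = 1280 μL total → factor 1280/160 = 8
Step 2: 3-fold → factor 3
Step 3: 0.1 mL + 1900 μL = 2 mL total → factor 2/0.1 = 20
Dilution factor to tube #1 = 8; to tube #3 = 480
[tube #1]/[tube #3] = (factor to tube #3)/(factor to tube #1) = 480/8 = 60.0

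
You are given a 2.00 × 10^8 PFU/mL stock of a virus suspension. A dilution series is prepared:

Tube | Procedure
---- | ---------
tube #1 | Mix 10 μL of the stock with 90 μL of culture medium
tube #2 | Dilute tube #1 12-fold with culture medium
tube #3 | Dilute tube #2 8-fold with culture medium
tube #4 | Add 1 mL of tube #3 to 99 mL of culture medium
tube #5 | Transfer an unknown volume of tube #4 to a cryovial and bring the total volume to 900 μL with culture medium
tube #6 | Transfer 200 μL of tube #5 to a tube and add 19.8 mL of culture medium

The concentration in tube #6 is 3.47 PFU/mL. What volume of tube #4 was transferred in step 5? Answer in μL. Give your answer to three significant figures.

150 μL

Step 1: 10 μL + 90 μL = 100 μL total → factor 100/10 = 10
Step 2: 12-fold → factor 12
Step 3: 8-fold → factor 8
Step 4: 1 mL + 99 mL = 100 mL total → factor 100/1 = 100
Step 5: v brought to 900 μL → factor = 900 μL/v
Step 6: 200 μL + 19.8 mL = 20000 μL total → factor 20000/200 = 100
Product of known-step factors = 9.6 × 10^6
Overall factor = 2.00 × 10^8 PFU/mL / (3.47 PFU/mL) = 5.7637 × 10^7
Step-5 factor = 5.7637 × 10^7 / 9.6 × 10^6 = 6.0038
v = 900 μL / 6.0038 = 150 μL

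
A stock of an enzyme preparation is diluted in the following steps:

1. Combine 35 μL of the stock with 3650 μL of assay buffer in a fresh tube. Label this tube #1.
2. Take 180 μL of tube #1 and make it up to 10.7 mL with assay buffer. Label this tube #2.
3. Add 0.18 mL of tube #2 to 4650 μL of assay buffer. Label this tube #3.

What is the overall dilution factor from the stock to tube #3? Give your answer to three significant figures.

Step 1: 35 μL + 3650 μL = 3685 μL total → factor 3685/35 = 105.29
Step 2: 180 μL brought to 10.7 mL → factor 10700/180 = 59.444
Step 3: 0.18 mL + 4650 μL = 4.83 mL total → factor 4.83/0.18 = 26.833
Overall dilution factor = 105.29 × 59.444 × 26.833 = 1.6794 × 10^5

1.68 × 10^5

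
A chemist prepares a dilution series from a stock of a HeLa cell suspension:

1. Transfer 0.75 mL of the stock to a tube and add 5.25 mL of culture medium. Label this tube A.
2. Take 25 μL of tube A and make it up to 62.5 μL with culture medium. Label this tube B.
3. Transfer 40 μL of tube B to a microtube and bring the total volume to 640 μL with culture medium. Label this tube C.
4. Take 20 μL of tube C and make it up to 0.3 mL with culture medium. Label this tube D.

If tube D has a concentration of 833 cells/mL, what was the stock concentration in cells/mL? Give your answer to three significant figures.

Step 1: 0.75 mL + 5.25 mL = 6 mL total → factor 6/0.75 = 8
Step 2: 25 μL brought to 62.5 μL → factor 62.5/25 = 2.5
Step 3: 40 μL brought to 640 μL → factor 640/40 = 16
Step 4: 20 μL brought to 0.3 mL → factor 300/20 = 15
Overall dilution factor = 8 × 2.5 × 16 × 15 = 4800
Stock = 833 cells/mL × 4800 = 4.00 × 10^6 cells/mL

4.00 × 10^6 cells/mL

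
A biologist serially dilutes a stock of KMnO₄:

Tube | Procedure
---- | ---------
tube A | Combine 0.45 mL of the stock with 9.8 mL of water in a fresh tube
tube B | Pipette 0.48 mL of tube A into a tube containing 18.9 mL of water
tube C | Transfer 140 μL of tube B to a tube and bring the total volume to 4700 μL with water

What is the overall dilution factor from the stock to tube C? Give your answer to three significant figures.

Step 1: 0.45 mL + 9.8 mL = 10.25 mL total → factor 10.25/0.45 = 22.778
Step 2: 0.48 mL + 18.9 mL = 19.38 mL total → factor 19.38/0.48 = 40.375
Step 3: 140 μL brought to 4700 μL → factor 4700/140 = 33.571
Overall dilution factor = 22.778 × 40.375 × 33.571 = 30874

3.09 × 10^4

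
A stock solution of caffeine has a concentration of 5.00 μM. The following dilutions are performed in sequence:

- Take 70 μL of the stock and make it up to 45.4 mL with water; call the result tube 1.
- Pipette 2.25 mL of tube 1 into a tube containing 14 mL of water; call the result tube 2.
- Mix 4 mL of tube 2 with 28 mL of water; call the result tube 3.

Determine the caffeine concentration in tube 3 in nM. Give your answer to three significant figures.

Step 1: 70 μL brought to 45.4 mL → factor 45400/70 = 648.57
Step 2: 2.25 mL + 14 mL = 16.25 mL total → factor 16.25/2.25 = 7.2222
Step 3: 4 mL + 28 mL = 32 mL total → factor 32/4 = 8
Overall dilution factor = 648.57 × 7.2222 × 8 = 37473
Final = 5.00 μM / 37473 = 0.0001334 μM = 0.133 nM

0.133 nM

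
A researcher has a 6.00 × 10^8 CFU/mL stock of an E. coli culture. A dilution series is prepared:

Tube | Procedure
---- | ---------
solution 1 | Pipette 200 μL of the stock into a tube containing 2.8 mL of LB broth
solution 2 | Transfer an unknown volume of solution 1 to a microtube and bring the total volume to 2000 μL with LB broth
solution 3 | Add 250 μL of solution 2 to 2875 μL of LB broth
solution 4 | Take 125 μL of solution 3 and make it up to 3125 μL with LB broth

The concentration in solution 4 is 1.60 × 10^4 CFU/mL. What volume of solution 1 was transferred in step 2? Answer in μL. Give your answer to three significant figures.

250 μL

Step 1: 200 μL + 2.8 mL = 3000 μL total → factor 3000/200 = 15
Step 2: v brought to 2000 μL → factor = 2000 μL/v
Step 3: 250 μL + 2875 μL = 3125 μL total → factor 3125/250 = 12.5
Step 4: 125 μL brought to 3125 μL → factor 3125/125 = 25
Product of known-step factors = 4687.5
Overall factor = 6.00 × 10^8 CFU/mL / (1.60 × 10^4 CFU/mL) = 37500
Step-2 factor = 37500 / 4687.5 = 8
v = 2000 μL / 8 = 250 μL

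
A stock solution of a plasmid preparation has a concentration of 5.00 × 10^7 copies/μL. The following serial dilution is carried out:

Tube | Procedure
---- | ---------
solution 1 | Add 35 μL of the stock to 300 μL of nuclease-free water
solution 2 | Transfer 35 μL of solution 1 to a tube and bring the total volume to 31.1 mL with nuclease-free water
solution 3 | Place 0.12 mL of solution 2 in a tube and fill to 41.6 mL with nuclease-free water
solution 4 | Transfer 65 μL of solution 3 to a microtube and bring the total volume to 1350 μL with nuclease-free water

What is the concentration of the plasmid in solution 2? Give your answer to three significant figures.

5.88 × 10^3 copies/μL

Step 1: 35 μL + 300 μL = 335 μL total → factor 335/35 = 9.5714
Step 2: 35 μL brought to 31.1 mL → factor 31100/35 = 888.57
Dilution factor through solution 2 = 9.5714 × 888.57 = 8504.9
[solution 2] = 5.00 × 10^7 copies/μL / 8504.9 = 5.88 × 10^3 copies/μL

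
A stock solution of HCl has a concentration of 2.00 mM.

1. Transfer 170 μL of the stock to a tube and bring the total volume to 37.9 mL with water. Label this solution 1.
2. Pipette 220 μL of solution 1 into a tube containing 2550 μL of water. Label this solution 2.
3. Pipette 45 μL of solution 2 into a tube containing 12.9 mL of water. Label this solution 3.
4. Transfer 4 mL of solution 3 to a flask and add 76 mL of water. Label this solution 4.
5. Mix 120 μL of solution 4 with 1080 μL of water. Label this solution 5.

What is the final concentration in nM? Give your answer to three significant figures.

0.0124 nM

Step 1: 170 μL brought to 37.9 mL → factor 37900/170 = 222.94
Step 2: 220 μL + 2550 μL = 2770 μL total → factor 2770/220 = 12.591
Step 3: 45 μL + 12.9 mL = 12945 μL total → factor 12945/45 = 287.67
Step 4: 4 mL + 76 mL = 80 mL total → factor 80/4 = 20
Step 5: 120 μL + 1080 μL = 1200 μL total → factor 1200/120 = 10
Overall dilution factor = 222.94 × 12.591 × 287.67 × 20 × 10 = 1.615 × 10^8
Final = 2.00 mM / 1.615 × 10^8 = 1.238 × 10^-8 mM = 0.0124 nM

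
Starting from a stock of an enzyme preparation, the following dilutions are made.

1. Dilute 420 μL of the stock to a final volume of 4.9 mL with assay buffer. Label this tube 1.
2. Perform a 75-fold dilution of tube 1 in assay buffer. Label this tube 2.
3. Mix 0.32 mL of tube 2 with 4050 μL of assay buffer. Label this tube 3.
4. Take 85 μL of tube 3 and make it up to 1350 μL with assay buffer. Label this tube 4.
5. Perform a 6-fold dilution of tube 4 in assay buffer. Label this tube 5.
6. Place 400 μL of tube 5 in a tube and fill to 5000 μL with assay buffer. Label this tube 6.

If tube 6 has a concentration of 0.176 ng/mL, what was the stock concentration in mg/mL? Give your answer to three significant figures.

Step 1: 420 μL brought to 4.9 mL → factor 4900/420 = 11.667
Step 2: 75-fold → factor 75
Step 3: 0.32 mL + 4050 μL = 4.37 mL total → factor 4.37/0.32 = 13.656
Step 4: 85 μL brought to 1350 μL → factor 1350/85 = 15.882
Step 5: 6-fold → factor 6
Step 6: 400 μL brought to 5000 μL → factor 5000/400 = 12.5
Overall dilution factor = 11.667 × 75 × 13.656 × 15.882 × 6 × 12.5 = 1.4234 × 10^7
Stock = 0.176 ng/mL × 1.4234 × 10^7 = 2.505 × 10^6 ng/mL = 2.51 mg/mL

2.51 mg/mL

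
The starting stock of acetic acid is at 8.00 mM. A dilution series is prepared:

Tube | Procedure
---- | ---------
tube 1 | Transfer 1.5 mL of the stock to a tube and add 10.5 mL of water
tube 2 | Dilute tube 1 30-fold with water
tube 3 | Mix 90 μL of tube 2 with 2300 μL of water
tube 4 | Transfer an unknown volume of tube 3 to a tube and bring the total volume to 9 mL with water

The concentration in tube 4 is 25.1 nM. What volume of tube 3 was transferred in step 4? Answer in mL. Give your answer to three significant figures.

Step 1: 1.5 mL + 10.5 mL = 12 mL total → factor 12/1.5 = 8
Step 2: 30-fold → factor 30
Step 3: 90 μL + 2300 μL = 2390 μL total → factor 2390/90 = 26.556
Step 4: v brought to 9 mL → factor = 9 mL/v
Product of known-step factors = 6373.3
Overall factor = 8.00 mM / (25.1 nM) = 3.1873 × 10^5
Step-4 factor = 3.1873 × 10^5 / 6373.3 = 50.009
v = 9 mL / 50.009 = 0.180 mL

0.180 mL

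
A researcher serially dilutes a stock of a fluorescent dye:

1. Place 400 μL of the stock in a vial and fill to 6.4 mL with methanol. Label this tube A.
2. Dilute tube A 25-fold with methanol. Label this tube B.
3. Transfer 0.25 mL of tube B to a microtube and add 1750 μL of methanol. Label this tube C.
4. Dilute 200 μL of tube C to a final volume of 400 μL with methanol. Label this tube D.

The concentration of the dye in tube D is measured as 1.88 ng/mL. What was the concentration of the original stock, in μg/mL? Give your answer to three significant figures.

12.0 μg/mL

Step 1: 400 μL brought to 6.4 mL → factor 6400/400 = 16
Step 2: 25-fold → factor 25
Step 3: 0.25 mL + 1750 μL = 2 mL total → factor 2/0.25 = 8
Step 4: 200 μL brought to 400 μL → factor 400/200 = 2
Overall dilution factor = 16 × 25 × 8 × 2 = 6400
Stock = 1.88 ng/mL × 6400 = 1.203 × 10^4 ng/mL = 12.0 μg/mL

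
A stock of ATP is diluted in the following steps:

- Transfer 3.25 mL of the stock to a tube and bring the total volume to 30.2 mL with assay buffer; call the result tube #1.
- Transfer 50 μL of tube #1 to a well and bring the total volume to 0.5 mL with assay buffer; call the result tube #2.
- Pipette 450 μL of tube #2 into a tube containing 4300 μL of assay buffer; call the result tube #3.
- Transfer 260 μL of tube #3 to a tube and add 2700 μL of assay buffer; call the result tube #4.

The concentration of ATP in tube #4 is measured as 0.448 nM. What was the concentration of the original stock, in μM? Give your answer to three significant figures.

5.00 μM

Step 1: 3.25 mL brought to 30.2 mL → factor 30.2/3.25 = 9.2923
Step 2: 50 μL brought to 0.5 mL → factor 500/50 = 10
Step 3: 450 μL + 4300 μL = 4750 μL total → factor 4750/450 = 10.556
Step 4: 260 μL + 2700 μL = 2960 μL total → factor 2960/260 = 11.385
Overall dilution factor = 9.2923 × 10 × 10.556 × 11.385 = 11167
Stock = 0.448 nM × 11167 = 5003 nM = 5.00 μM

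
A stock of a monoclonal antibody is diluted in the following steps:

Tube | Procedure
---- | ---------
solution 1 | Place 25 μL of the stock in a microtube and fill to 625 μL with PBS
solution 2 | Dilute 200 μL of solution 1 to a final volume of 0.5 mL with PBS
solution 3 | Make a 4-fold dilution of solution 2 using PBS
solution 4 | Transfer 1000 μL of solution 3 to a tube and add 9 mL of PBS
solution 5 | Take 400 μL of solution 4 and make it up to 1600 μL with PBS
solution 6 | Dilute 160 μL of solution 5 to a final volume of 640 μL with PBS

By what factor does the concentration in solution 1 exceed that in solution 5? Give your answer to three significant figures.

Step 1: 25 μL brought to 625 μL → factor 625/25 = 25
Step 2: 200 μL brought to 0.5 mL → factor 500/200 = 2.5
Step 3: 4-fold → factor 4
Step 4: 1000 μL + 9 mL = 10000 μL total → factor 10000/1000 = 10
Step 5: 400 μL brought to 1600 μL → factor 1600/400 = 4
Dilution factor to solution 1 = 25; to solution 5 = 10000
[solution 1]/[solution 5] = (factor to solution 5)/(factor to solution 1) = 10000/25 = 400

400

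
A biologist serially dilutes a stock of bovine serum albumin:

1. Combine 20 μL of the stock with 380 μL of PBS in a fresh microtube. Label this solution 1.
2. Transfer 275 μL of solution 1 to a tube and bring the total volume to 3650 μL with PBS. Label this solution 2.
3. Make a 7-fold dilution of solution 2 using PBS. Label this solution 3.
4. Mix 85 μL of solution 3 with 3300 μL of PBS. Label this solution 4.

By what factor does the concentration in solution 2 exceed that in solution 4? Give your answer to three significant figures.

Step 1: 20 μL + 380 μL = 400 μL total → factor 400/20 = 20
Step 2: 275 μL brought to 3650 μL → factor 3650/275 = 13.273
Step 3: 7-fold → factor 7
Step 4: 85 μL + 3300 μL = 3385 μL total → factor 3385/85 = 39.824
Dilution factor to solution 2 = 265.45; to solution 4 = 73999
[solution 2]/[solution 4] = (factor to solution 4)/(factor to solution 2) = 73999/265.45 = 279

279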